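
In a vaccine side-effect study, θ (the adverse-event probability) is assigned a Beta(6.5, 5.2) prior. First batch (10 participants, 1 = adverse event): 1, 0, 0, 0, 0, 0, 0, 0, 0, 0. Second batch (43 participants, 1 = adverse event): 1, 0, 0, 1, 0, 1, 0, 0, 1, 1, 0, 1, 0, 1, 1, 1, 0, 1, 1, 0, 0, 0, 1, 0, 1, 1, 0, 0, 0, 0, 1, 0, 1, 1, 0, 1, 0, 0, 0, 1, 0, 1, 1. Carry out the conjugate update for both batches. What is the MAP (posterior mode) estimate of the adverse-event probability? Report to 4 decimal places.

The Beta prior is conjugate to a Binomial/Bernoulli likelihood; the update adds successes to α and failures to β.
After batch 1: Beta(6.5+1, 5.2+9) = Beta(7.5, 14.2).
After batch 2: Beta(7.5+21, 14.2+22) = Beta(28.5, 36.2).
Mode of Beta(a,b) for a,b>1 is (a−1)/(a+b−2) = 27.5/62.7 = 0.4386.

0.4386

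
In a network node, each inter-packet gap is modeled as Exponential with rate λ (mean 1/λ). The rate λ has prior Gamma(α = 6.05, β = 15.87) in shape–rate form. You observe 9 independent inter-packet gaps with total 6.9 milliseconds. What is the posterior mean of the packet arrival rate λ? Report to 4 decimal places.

0.6610

With a Gamma(shape α, rate β) prior on the exponential rate λ, the posterior after n observations with total T = Σxᵢ is Gamma(α+n, β+T).
Posterior: Gamma(6.05+9, 15.87+6.9) = Gamma(15.05, 22.77).
Posterior mean of λ = α/β = 15.05/22.77 = 0.6610.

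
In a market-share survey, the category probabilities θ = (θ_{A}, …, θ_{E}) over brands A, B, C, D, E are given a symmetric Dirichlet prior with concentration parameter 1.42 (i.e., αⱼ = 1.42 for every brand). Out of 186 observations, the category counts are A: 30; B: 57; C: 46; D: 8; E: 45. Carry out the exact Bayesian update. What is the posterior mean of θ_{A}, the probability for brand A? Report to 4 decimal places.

0.1627

The Dirichlet prior is conjugate to the Multinomial likelihood: each posterior αⱼ = prior αⱼ + observed count nⱼ.
Posterior concentration: (31.42, 58.42, 47.42, 9.42, 46.42), total = 193.10.
E[θ_{A}|data] = α_{A}/Σα = 31.42/193.10 = 0.1627.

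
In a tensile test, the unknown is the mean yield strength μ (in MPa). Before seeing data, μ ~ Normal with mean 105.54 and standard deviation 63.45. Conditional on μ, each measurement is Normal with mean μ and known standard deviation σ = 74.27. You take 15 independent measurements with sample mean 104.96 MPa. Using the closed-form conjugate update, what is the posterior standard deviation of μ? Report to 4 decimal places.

18.3564

For Normal data with known variance σ², a Normal(μ₀, σ₀²) prior on μ is conjugate. Posterior precision = 1/σ₀² + n/σ²; posterior mean is the precision-weighted average of μ₀ and x̄.
σ₀² = 63.45² = 4025.9025, σ² = 74.27² = 5516.0329; σ² + n·σ₀² = 5516.0329 + 15·4025.9025 = 65904.5704.
Posterior precision = 1/σ₀² + n/σ² = 1/4025.9025 + 15/5516.0329 = (σ² + n·σ₀²)/(σ₀²σ²) = 65904.5704/(4025.9025·5516.0329); posterior variance σₙ² = σ₀²σ²/(σ² + n·σ₀²) = 4025.9025·5516.0329/65904.5704 = 336.957065.
Posterior SD = √σₙ² = √(4025.9025·5516.0329/65904.5704) = 18.3564.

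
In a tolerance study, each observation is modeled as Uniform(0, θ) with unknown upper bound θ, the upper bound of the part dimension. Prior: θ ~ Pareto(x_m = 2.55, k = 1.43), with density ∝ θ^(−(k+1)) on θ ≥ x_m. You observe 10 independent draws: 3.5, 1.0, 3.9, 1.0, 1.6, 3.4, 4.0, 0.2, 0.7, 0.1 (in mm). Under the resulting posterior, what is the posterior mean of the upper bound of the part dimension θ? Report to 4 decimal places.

A Pareto(scale x_m, shape k) prior on the upper bound θ of Uniform(0, θ) is conjugate: posterior is Pareto(max(x_m, max xᵢ), k + n).
Sample maximum = 4.0; prior scale x_m = 2.55 → posterior scale = max = 4.00.
Posterior shape = 1.43 + 10 = 11.43.
E[θ|data] = k·x_m/(k−1) = 11.43·4.00/10.43 = 4.3835.

4.3835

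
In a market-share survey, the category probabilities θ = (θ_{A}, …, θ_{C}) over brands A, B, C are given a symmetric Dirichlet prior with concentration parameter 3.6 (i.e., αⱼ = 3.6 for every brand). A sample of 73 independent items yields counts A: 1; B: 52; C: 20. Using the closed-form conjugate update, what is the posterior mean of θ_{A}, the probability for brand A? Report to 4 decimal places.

0.0549

The Dirichlet prior is conjugate to the Multinomial likelihood: each posterior αⱼ = prior αⱼ + observed count nⱼ.
Posterior concentration: (4.6, 55.6, 23.6), total = 83.8.
E[θ_{A}|data] = α_{A}/Σα = 4.6/83.8 = 0.0549.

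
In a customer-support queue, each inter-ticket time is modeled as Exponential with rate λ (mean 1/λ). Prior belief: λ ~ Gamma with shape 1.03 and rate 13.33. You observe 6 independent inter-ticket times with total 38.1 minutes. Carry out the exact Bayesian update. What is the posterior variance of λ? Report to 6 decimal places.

0.002658

With a Gamma(shape α, rate β) prior on the exponential rate λ, the posterior after n observations with total T = Σxᵢ is Gamma(α+n, β+T).
Posterior: Gamma(1.03+6, 13.33+38.1) = Gamma(7.03, 51.43).
Var = α/β² = 0.002658.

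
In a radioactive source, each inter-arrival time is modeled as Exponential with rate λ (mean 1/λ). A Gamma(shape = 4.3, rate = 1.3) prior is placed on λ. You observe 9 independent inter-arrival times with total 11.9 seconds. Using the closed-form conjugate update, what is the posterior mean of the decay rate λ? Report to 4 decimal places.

With a Gamma(shape α, rate β) prior on the exponential rate λ, the posterior after n observations with total T = Σxᵢ is Gamma(α+n, β+T).
Posterior: Gamma(4.3+9, 1.3+11.9) = Gamma(13.3, 13.2).
Posterior mean of λ = α/β = 13.3/13.2 = 1.0076.

1.0076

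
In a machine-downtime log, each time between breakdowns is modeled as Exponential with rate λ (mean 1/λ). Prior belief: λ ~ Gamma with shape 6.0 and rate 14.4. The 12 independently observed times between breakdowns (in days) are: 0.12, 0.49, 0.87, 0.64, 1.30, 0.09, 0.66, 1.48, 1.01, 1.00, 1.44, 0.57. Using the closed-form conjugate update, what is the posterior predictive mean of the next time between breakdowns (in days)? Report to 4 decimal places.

With a Gamma(shape α, rate β) prior on the exponential rate λ, the posterior after n observations with total T = Σxᵢ is Gamma(α+n, β+T).
Sum of observations T = 9.67 days; n = 12.
Posterior: Gamma(6.0+12, 14.4+9.67) = Gamma(18.0, 24.07).
The predictive distribution for the next observation is Lomax; its mean is β/(α−1) = 24.07/17.0 = 1.4159.

1.4159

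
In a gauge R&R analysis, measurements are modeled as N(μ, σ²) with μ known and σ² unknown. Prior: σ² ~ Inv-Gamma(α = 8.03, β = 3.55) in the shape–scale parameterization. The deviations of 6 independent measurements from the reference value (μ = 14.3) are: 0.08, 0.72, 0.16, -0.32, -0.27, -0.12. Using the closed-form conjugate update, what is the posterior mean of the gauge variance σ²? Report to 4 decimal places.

0.3908

With known mean μ and an Inverse-Gamma(α, β) prior on σ², the Normal likelihood is conjugate: posterior is Inv-Gamma(α + n/2, β + Σ(xᵢ−μ)²/2).
Σ(xᵢ−μ)² = (0.08)² + (0.72)² + (0.16)² + (-0.32)² + (-0.27)² + (-0.12)² = 0.7401.
Posterior: Inv-Gamma(8.03 + 6/2, 3.55 + 0.7401/2) = Inv-Gamma(11.03, 3.92005).
E[σ²|data] = β/(α−1) = 3.92005/10.03 = 0.3908.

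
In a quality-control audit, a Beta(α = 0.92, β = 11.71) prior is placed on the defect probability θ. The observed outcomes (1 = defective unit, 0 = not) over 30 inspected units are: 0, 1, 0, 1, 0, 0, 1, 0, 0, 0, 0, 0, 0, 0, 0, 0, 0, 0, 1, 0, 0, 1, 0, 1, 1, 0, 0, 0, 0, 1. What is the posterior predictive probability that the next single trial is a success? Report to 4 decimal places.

The Beta prior is conjugate to a Binomial/Bernoulli likelihood; the update adds successes to α and failures to β.
Posterior: Beta(α+k, β+n−k) = Beta(0.92+8, 11.71+22) = Beta(8.92, 33.71).
For a single future Bernoulli trial, P(success | data) = α/(α+β) = 0.2092.

0.2092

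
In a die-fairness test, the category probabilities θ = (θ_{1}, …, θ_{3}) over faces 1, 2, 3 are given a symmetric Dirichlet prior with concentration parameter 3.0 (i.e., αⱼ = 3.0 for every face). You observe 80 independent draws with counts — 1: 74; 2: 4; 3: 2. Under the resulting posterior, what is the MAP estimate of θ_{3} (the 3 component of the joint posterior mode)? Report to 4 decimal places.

0.0465

The Dirichlet prior is conjugate to the Multinomial likelihood: each posterior αⱼ = prior αⱼ + observed count nⱼ.
Posterior concentration: (77.0, 7.0, 5.0), total = 89.0.
Joint mode component: (α_{3}−1)/(Σα−K) = 4.0/86.0 = 0.0465.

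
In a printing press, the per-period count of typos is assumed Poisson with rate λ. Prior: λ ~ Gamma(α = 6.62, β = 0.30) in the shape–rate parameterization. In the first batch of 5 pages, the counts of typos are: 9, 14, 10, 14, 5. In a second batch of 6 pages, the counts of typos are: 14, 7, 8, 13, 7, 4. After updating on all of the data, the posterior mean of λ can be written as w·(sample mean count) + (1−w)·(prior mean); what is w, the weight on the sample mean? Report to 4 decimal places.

With a Gamma(shape α, rate β) prior, the Poisson likelihood is conjugate: the posterior is Gamma(α + ΣXᵢ, β + n).
Total number of pages: n = 5 + 6 = 11.
Posterior mean = (α₀+S)/(β₀+n) = [n/(β₀+n)]·(S/n) + [β₀/(β₀+n)]·(α₀/β₀), so only n and β₀ enter the weight.
Weight on data w = n/(β₀+n) = 11/(0.30+11) = 11/11.30 = 0.9735.

0.9735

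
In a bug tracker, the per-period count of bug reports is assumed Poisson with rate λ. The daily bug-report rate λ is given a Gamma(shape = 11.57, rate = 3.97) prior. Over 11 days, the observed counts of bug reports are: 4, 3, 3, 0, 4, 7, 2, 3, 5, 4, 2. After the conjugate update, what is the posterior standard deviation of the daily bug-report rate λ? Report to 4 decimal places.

With a Gamma(shape α, rate β) prior, the Poisson likelihood is conjugate: the posterior is Gamma(α + ΣXᵢ, β + n).
Sum of counts S = 37 over n = 11 days.
Posterior: Gamma(α+S, β+n) = Gamma(11.57+37, 3.97+11) = Gamma(48.57, 14.97).
SD = √α/β = √48.57/14.97 = 0.4655.

0.4655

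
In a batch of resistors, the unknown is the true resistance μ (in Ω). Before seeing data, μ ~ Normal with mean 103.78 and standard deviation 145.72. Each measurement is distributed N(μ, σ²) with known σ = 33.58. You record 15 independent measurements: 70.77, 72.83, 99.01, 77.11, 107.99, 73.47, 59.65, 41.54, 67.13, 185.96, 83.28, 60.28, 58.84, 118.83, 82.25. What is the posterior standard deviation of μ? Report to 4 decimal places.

For Normal data with known variance σ², a Normal(μ₀, σ₀²) prior on μ is conjugate. Posterior precision = 1/σ₀² + n/σ²; posterior mean is the precision-weighted average of μ₀ and x̄.
σ₀² = 145.72² = 21234.3184, σ² = 33.58² = 1127.6164; σ² + n·σ₀² = 1127.6164 + 15·21234.3184 = 319642.3924.
Posterior precision = 1/σ₀² + n/σ² = 1/21234.3184 + 15/1127.6164 = (σ² + n·σ₀²)/(σ₀²σ²) = 319642.3924/(21234.3184·1127.6164); posterior variance σₙ² = σ₀²σ²/(σ² + n·σ₀²) = 21234.3184·1127.6164/319642.3924 = 74.909231.
Posterior SD = √σₙ² = √(21234.3184·1127.6164/319642.3924) = 8.6550.

8.6550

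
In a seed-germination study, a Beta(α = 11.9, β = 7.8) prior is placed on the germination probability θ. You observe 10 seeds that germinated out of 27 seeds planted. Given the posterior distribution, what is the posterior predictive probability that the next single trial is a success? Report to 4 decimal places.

The Beta prior is conjugate to a Binomial/Bernoulli likelihood; the update adds successes to α and failures to β.
Posterior: Beta(α+k, β+n−k) = Beta(11.9+10, 7.8+17) = Beta(21.9, 24.8).
For a single future Bernoulli trial, P(success | data) = α/(α+β) = 0.4690.

0.4690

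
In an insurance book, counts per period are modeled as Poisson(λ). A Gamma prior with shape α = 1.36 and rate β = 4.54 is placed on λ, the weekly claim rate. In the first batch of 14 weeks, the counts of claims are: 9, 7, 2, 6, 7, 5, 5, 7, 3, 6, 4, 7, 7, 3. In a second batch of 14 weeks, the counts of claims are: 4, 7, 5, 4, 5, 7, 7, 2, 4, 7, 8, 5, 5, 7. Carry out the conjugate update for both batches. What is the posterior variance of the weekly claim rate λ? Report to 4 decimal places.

With a Gamma(shape α, rate β) prior, the Poisson likelihood is conjugate: the posterior is Gamma(α + ΣXᵢ, β + n).
Batch 1: sum of counts S = 78 over n = 14 weeks.
After batch 1: Gamma(α+S, β+n) = Gamma(1.36+78, 4.54+14) = Gamma(79.36, 18.54).
Batch 2: sum of counts S = 77 over n = 14 weeks.
After batch 2: Gamma(α+S, β+n) = Gamma(79.36+77, 18.54+14) = Gamma(156.36, 32.54).
Var = α/β² = 156.36/32.54² = 0.1477.

0.1477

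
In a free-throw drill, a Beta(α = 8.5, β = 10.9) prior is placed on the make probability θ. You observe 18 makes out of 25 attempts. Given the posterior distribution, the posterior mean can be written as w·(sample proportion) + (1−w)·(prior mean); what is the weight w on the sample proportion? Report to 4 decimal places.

The Beta prior is conjugate to a Binomial/Bernoulli likelihood; the update adds successes to α and failures to β.
Posterior mean = (α₀+k)/(α₀+β₀+n) = [n/(α₀+β₀+n)]·(k/n) + [(α₀+β₀)/(α₀+β₀+n)]·α₀/(α₀+β₀), so only n and the prior enter the weight.
The weight on the data is w = n/(α₀+β₀+n) = 25/(8.5+10.9+25) = 25/44.4 = 0.5631.

0.5631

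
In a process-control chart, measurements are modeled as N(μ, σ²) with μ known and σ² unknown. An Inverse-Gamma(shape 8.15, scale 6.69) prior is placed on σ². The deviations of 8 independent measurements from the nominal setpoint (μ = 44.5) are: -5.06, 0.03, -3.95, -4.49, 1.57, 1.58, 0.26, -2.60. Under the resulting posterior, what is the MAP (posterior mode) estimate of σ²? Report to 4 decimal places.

With known mean μ and an Inverse-Gamma(α, β) prior on σ², the Normal likelihood is conjugate: posterior is Inv-Gamma(α + n/2, β + Σ(xᵢ−μ)²/2).
Σ(xᵢ−μ)² = (-5.06)² + (0.03)² + (-3.95)² + (-4.49)² + (1.57)² + (1.58)² + (0.26)² + (-2.60)² = 73.1560.
Posterior: Inv-Gamma(8.15 + 8/2, 6.69 + 73.1560/2) = Inv-Gamma(12.15, 43.26800).
Mode = β/(α+1) = 43.26800/13.15 = 3.2903.

3.2903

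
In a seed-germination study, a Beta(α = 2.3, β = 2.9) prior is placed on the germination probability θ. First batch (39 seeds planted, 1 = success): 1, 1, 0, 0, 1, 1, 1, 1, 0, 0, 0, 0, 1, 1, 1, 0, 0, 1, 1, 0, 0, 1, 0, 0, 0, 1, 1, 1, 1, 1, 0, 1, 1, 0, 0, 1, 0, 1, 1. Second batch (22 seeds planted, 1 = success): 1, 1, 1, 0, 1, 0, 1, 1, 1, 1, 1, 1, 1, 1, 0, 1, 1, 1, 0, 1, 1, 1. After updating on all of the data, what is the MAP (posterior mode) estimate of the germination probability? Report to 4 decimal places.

0.6433

The Beta prior is conjugate to a Binomial/Bernoulli likelihood; the update adds successes to α and failures to β.
After batch 1: Beta(2.3+22, 2.9+17) = Beta(24.3, 19.9).
After batch 2: Beta(24.3+18, 19.9+4) = Beta(42.3, 23.9).
Mode of Beta(a,b) for a,b>1 is (a−1)/(a+b−2) = 41.3/64.2 = 0.6433.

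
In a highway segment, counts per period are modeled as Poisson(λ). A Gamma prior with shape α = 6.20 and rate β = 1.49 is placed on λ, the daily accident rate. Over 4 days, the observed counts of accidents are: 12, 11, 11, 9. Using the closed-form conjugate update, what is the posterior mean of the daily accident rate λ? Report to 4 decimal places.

With a Gamma(shape α, rate β) prior, the Poisson likelihood is conjugate: the posterior is Gamma(α + ΣXᵢ, β + n).
Sum of counts S = 43 over n = 4 days.
Posterior: Gamma(α+S, β+n) = Gamma(6.20+43, 1.49+4) = Gamma(49.20, 5.49).
Posterior mean = α/β = 49.20/5.49 = 8.9617.

8.9617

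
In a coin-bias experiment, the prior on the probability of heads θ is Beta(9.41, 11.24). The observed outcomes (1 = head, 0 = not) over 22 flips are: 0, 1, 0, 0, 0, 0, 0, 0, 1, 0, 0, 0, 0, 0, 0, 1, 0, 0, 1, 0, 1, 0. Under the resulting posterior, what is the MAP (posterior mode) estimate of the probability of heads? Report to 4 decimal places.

0.3299

The Beta prior is conjugate to a Binomial/Bernoulli likelihood; the update adds successes to α and failures to β.
Posterior: Beta(α+k, β+n−k) = Beta(9.41+5, 11.24+17) = Beta(14.41, 28.24).
Mode of Beta(a,b) for a,b>1 is (a−1)/(a+b−2) = 13.41/40.65 = 0.3299.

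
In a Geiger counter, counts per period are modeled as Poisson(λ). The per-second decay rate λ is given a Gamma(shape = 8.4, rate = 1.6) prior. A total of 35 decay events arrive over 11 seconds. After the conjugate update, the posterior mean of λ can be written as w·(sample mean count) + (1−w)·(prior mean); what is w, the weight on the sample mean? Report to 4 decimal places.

0.8730

With a Gamma(shape α, rate β) prior, the Poisson likelihood is conjugate: the posterior is Gamma(α + ΣXᵢ, β + n).
Posterior mean = (α₀+S)/(β₀+n) = [n/(β₀+n)]·(S/n) + [β₀/(β₀+n)]·(α₀/β₀), so only n and β₀ enter the weight.
Weight on data w = n/(β₀+n) = 11/(1.6+11) = 11/12.6 = 0.8730.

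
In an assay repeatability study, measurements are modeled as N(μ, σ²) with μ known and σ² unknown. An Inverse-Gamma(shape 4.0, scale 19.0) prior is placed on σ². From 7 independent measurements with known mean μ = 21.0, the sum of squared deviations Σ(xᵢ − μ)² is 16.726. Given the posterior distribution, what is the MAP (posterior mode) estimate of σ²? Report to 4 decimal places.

With known mean μ and an Inverse-Gamma(α, β) prior on σ², the Normal likelihood is conjugate: posterior is Inv-Gamma(α + n/2, β + Σ(xᵢ−μ)²/2).
Posterior: Inv-Gamma(4.0 + 7/2, 19.0 + 16.726/2) = Inv-Gamma(7.50, 27.3630).
Mode = β/(α+1) = 27.3630/8.50 = 3.2192.

3.2192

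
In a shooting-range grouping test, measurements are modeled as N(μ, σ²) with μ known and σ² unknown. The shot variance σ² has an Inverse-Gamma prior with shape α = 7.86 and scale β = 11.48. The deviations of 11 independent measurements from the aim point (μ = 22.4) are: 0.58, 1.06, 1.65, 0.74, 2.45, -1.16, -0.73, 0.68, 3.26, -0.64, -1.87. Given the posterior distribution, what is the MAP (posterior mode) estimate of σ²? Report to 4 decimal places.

1.7607

With known mean μ and an Inverse-Gamma(α, β) prior on σ², the Normal likelihood is conjugate: posterior is Inv-Gamma(α + n/2, β + Σ(xᵢ−μ)²/2).
Σ(xᵢ−μ)² = (0.58)² + (1.06)² + (1.65)² + (0.74)² + (2.45)² + (-1.16)² + (-0.73)² + (0.68)² + (3.26)² + (-0.64)² + (-1.87)² = 27.6076.
Posterior: Inv-Gamma(7.86 + 11/2, 11.48 + 27.6076/2) = Inv-Gamma(13.36, 25.28380).
Mode = β/(α+1) = 25.28380/14.36 = 1.7607.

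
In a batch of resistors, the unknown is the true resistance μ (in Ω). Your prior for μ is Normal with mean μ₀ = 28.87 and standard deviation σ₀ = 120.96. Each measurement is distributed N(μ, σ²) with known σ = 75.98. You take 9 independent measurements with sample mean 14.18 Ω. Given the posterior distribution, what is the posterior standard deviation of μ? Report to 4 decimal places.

For Normal data with known variance σ², a Normal(μ₀, σ₀²) prior on μ is conjugate. Posterior precision = 1/σ₀² + n/σ²; posterior mean is the precision-weighted average of μ₀ and x̄.
σ₀² = 120.96² = 14631.3216, σ² = 75.98² = 5772.9604; σ² + n·σ₀² = 5772.9604 + 9·14631.3216 = 137454.8548.
Posterior precision = 1/σ₀² + n/σ² = 1/14631.3216 + 9/5772.9604 = (σ² + n·σ₀²)/(σ₀²σ²) = 137454.8548/(14631.3216·5772.9604); posterior variance σₙ² = σ₀²σ²/(σ² + n·σ₀²) = 14631.3216·5772.9604/137454.8548 = 614.500232.
Posterior SD = √σₙ² = √(14631.3216·5772.9604/137454.8548) = 24.7891.

24.7891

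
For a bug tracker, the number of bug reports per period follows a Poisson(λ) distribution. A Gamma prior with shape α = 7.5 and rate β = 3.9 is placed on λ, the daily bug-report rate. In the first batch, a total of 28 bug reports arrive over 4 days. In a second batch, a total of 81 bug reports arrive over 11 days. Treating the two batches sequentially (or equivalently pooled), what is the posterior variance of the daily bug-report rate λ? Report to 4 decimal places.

0.3261

With a Gamma(shape α, rate β) prior, the Poisson likelihood is conjugate: the posterior is Gamma(α + ΣXᵢ, β + n).
After batch 1: Gamma(α+S, β+n) = Gamma(7.5+28, 3.9+4) = Gamma(35.5, 7.9).
After batch 2: Gamma(α+S, β+n) = Gamma(35.5+81, 7.9+11) = Gamma(116.5, 18.9).
Var = α/β² = 116.5/18.9² = 0.3261.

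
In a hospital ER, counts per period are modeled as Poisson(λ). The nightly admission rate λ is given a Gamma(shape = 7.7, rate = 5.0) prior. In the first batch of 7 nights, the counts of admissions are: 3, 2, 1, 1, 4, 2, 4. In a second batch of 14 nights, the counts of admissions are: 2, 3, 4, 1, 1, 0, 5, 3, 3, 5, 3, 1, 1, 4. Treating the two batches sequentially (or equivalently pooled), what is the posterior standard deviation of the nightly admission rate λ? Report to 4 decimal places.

0.2997

With a Gamma(shape α, rate β) prior, the Poisson likelihood is conjugate: the posterior is Gamma(α + ΣXᵢ, β + n).
Batch 1: sum of counts S = 17 over n = 7 nights.
After batch 1: Gamma(α+S, β+n) = Gamma(7.7+17, 5.0+7) = Gamma(24.7, 12.0).
Batch 2: sum of counts S = 36 over n = 14 nights.
After batch 2: Gamma(α+S, β+n) = Gamma(24.7+36, 12.0+14) = Gamma(60.7, 26.0).
SD = √α/β = √60.7/26.0 = 0.2997.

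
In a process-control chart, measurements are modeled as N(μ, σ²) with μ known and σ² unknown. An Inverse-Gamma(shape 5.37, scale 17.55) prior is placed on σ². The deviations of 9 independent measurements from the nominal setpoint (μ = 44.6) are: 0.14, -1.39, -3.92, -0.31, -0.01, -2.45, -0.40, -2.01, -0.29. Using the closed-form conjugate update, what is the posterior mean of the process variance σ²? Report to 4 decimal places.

3.5401

With known mean μ and an Inverse-Gamma(α, β) prior on σ², the Normal likelihood is conjugate: posterior is Inv-Gamma(α + n/2, β + Σ(xᵢ−μ)²/2).
Σ(xᵢ−μ)² = (0.14)² + (-1.39)² + (-3.92)² + (-0.31)² + (-0.01)² + (-2.45)² + (-0.40)² + (-2.01)² + (-0.29)² = 27.7010.
Posterior: Inv-Gamma(5.37 + 9/2, 17.55 + 27.7010/2) = Inv-Gamma(9.87, 31.40050).
E[σ²|data] = β/(α−1) = 31.40050/8.87 = 3.5401.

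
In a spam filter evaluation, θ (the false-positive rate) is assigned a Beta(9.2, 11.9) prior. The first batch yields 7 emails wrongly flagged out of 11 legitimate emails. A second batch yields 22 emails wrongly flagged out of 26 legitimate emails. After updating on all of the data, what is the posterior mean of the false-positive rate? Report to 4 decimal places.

The Beta prior is conjugate to a Binomial/Bernoulli likelihood; the update adds successes to α and failures to β.
After batch 1: Beta(9.2+7, 11.9+4) = Beta(16.2, 15.9).
After batch 2: Beta(16.2+22, 15.9+4) = Beta(38.2, 19.9).
Posterior mean = α/(α+β) = 38.2/58.1 = 0.6575.

0.6575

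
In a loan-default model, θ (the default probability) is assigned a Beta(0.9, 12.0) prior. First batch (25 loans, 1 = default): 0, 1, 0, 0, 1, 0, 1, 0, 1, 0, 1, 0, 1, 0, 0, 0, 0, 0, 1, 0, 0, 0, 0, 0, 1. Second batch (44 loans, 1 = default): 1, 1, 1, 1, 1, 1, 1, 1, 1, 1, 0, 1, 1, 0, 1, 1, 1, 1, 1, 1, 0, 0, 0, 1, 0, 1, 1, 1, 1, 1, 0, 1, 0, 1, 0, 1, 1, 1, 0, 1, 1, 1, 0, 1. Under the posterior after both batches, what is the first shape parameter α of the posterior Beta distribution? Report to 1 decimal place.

The Beta prior is conjugate to a Binomial/Bernoulli likelihood; the update adds successes to α and failures to β.
After batch 1: Beta(0.9+8, 12.0+17) = Beta(8.9, 29.0).
After batch 2: Beta(8.9+33, 29.0+11) = Beta(41.9, 40.0).
Posterior α = 41.9.

41.9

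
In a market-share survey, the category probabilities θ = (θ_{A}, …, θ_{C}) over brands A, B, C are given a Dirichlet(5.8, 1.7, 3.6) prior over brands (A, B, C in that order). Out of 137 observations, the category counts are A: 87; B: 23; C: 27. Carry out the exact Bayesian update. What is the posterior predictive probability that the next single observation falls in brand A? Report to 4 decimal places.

The Dirichlet prior is conjugate to the Multinomial likelihood: each posterior αⱼ = prior αⱼ + observed count nⱼ.
Posterior concentration: (92.8, 24.7, 30.6), total = 148.1.
P(next = A | data) = α_{A}/Σα = 0.6266.

0.6266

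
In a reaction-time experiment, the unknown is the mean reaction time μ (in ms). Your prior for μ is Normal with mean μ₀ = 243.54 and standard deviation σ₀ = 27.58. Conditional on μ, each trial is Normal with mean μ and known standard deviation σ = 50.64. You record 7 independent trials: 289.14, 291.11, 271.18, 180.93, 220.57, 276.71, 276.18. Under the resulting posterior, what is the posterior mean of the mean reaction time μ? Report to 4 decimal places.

For Normal data with known variance σ², a Normal(μ₀, σ₀²) prior on μ is conjugate. Posterior precision = 1/σ₀² + n/σ²; posterior mean is the precision-weighted average of μ₀ and x̄.
Σxᵢ = 289.14 + 291.11 + 271.18 + 180.93 + 220.57 + 276.71 + 276.18 = 1805.82, so n·x̄ = 1805.82.
σ₀² = 27.58² = 760.6564, σ² = 50.64² = 2564.4096; σ² + n·σ₀² = 2564.4096 + 7·760.6564 = 7889.0044.
Posterior mean = (μ₀/σ₀² + n·x̄/σ²)/(1/σ₀² + n/σ²) = (σ²·μ₀ + σ₀²·n·x̄)/(σ² + n·σ₀²) = (2564.4096·243.54 + 760.6564·1805.82)/7889.0044 = 1998144.854232/7889.0044 = 253.2823.

253.2823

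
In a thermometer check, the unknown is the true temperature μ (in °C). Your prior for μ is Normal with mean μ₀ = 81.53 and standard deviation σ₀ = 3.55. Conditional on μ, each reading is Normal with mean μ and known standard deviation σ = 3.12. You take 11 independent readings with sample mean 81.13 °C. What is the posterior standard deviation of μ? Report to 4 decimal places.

0.9093

For Normal data with known variance σ², a Normal(μ₀, σ₀²) prior on μ is conjugate. Posterior precision = 1/σ₀² + n/σ²; posterior mean is the precision-weighted average of μ₀ and x̄.
σ₀² = 3.55² = 12.6025, σ² = 3.12² = 9.7344; σ² + n·σ₀² = 9.7344 + 11·12.6025 = 148.3619.
Posterior precision = 1/σ₀² + n/σ² = 1/12.6025 + 11/9.7344 = (σ² + n·σ₀²)/(σ₀²σ²) = 148.3619/(12.6025·9.7344); posterior variance σₙ² = σ₀²σ²/(σ² + n·σ₀²) = 12.6025·9.7344/148.3619 = 0.826882.
Posterior SD = √σₙ² = √(12.6025·9.7344/148.3619) = 0.9093.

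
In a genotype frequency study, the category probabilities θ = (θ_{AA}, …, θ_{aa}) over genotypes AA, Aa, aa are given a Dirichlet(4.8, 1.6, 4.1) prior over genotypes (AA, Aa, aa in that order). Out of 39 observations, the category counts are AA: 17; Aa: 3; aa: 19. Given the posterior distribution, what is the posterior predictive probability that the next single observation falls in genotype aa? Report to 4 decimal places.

0.4667

The Dirichlet prior is conjugate to the Multinomial likelihood: each posterior αⱼ = prior αⱼ + observed count nⱼ.
Posterior concentration: (21.8, 4.6, 23.1), total = 49.5.
P(next = aa | data) = α_{aa}/Σα = 0.4667.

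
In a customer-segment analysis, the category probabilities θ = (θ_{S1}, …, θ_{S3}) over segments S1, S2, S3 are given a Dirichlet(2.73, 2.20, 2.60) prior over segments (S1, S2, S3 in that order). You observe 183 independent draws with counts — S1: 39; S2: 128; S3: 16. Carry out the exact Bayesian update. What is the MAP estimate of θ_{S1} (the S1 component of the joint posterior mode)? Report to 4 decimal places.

0.2172

The Dirichlet prior is conjugate to the Multinomial likelihood: each posterior αⱼ = prior αⱼ + observed count nⱼ.
Posterior concentration: (41.73, 130.20, 18.60), total = 190.53.
Joint mode component: (α_{S1}−1)/(Σα−K) = 40.73/187.53 = 0.2172.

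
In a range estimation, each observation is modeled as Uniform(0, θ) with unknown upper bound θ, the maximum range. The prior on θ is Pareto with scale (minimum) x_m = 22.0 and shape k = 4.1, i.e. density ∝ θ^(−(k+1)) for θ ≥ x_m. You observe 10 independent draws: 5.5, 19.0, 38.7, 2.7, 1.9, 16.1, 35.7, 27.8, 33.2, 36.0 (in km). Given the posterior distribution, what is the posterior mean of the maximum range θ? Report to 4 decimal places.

41.6542

A Pareto(scale x_m, shape k) prior on the upper bound θ of Uniform(0, θ) is conjugate: posterior is Pareto(max(x_m, max xᵢ), k + n).
Sample maximum = 38.7; prior scale x_m = 22.0 → posterior scale = max = 38.7.
Posterior shape = 4.1 + 10 = 14.1.
E[θ|data] = k·x_m/(k−1) = 14.1·38.7/13.1 = 41.6542.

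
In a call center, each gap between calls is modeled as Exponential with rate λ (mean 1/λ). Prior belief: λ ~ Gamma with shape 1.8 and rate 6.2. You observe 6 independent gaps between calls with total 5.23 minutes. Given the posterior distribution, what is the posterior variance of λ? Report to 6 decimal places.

0.059704

With a Gamma(shape α, rate β) prior on the exponential rate λ, the posterior after n observations with total T = Σxᵢ is Gamma(α+n, β+T).
Posterior: Gamma(1.8+6, 6.2+5.23) = Gamma(7.8, 11.43).
Var = α/β² = 0.059704.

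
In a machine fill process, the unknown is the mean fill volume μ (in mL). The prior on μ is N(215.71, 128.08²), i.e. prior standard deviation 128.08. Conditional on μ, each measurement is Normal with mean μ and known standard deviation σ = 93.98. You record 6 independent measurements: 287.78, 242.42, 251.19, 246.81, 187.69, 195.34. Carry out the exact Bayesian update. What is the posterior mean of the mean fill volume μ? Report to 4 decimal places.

For Normal data with known variance σ², a Normal(μ₀, σ₀²) prior on μ is conjugate. Posterior precision = 1/σ₀² + n/σ²; posterior mean is the precision-weighted average of μ₀ and x̄.
Σxᵢ = 287.78 + 242.42 + 251.19 + 246.81 + 187.69 + 195.34 = 1411.23, so n·x̄ = 1411.23.
σ₀² = 128.08² = 16404.4864, σ² = 93.98² = 8832.2404; σ² + n·σ₀² = 8832.2404 + 6·16404.4864 = 107259.1588.
Posterior mean = (μ₀/σ₀² + n·x̄/σ²)/(1/σ₀² + n/σ²) = (σ²·μ₀ + σ₀²·n·x̄)/(σ² + n·σ₀²) = (8832.2404·215.71 + 16404.4864·1411.23)/107259.1588 = 25055705.918956/107259.1588 = 233.5997.

233.5997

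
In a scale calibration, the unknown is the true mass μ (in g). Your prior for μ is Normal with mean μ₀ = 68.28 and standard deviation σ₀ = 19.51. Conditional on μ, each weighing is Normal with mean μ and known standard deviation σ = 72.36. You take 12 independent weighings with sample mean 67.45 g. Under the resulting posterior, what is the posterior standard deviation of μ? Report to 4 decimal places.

14.2581

For Normal data with known variance σ², a Normal(μ₀, σ₀²) prior on μ is conjugate. Posterior precision = 1/σ₀² + n/σ²; posterior mean is the precision-weighted average of μ₀ and x̄.
σ₀² = 19.51² = 380.6401, σ² = 72.36² = 5235.9696; σ² + n·σ₀² = 5235.9696 + 12·380.6401 = 9803.6508.
Posterior precision = 1/σ₀² + n/σ² = 1/380.6401 + 12/5235.9696 = (σ² + n·σ₀²)/(σ₀²σ²) = 9803.6508/(380.6401·5235.9696); posterior variance σₙ² = σ₀²σ²/(σ² + n·σ₀²) = 380.6401·5235.9696/9803.6508 = 203.293654.
Posterior SD = √σₙ² = √(380.6401·5235.9696/9803.6508) = 14.2581.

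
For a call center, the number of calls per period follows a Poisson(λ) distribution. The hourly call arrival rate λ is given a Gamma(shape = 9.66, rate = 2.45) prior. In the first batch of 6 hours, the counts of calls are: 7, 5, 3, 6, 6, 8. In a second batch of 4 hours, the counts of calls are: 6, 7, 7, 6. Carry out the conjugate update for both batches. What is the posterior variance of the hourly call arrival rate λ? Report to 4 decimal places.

0.4559

With a Gamma(shape α, rate β) prior, the Poisson likelihood is conjugate: the posterior is Gamma(α + ΣXᵢ, β + n).
Batch 1: sum of counts S = 35 over n = 6 hours.
After batch 1: Gamma(α+S, β+n) = Gamma(9.66+35, 2.45+6) = Gamma(44.66, 8.45).
Batch 2: sum of counts S = 26 over n = 4 hours.
After batch 2: Gamma(α+S, β+n) = Gamma(44.66+26, 8.45+4) = Gamma(70.66, 12.45).
Var = α/β² = 70.66/12.45² = 0.4559.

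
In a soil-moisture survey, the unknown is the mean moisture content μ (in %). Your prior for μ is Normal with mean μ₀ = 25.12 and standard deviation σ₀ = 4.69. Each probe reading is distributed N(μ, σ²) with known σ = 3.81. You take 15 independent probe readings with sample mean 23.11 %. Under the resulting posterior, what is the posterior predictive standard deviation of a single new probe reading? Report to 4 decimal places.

3.9298

For Normal data with known variance σ², a Normal(μ₀, σ₀²) prior on μ is conjugate. Posterior precision = 1/σ₀² + n/σ²; posterior mean is the precision-weighted average of μ₀ and x̄.
σ₀² = 4.69² = 21.9961, σ² = 3.81² = 14.5161; σ² + n·σ₀² = 14.5161 + 15·21.9961 = 344.4576.
Posterior precision = 1/σ₀² + n/σ² = 1/21.9961 + 15/14.5161 = (σ² + n·σ₀²)/(σ₀²σ²) = 344.4576/(21.9961·14.5161); posterior variance σₙ² = σ₀²σ²/(σ² + n·σ₀²) = 21.9961·14.5161/344.4576 = 0.926958.
Predictive variance for one new observation = σₙ² + σ² = 21.9961·14.5161/344.4576 + 14.5161 = σ²·(σ₀² + 344.4576)/344.4576 = 14.5161·366.4537/344.4576 = 15.443058; SD = √(14.5161·366.4537/344.4576) = 3.9298.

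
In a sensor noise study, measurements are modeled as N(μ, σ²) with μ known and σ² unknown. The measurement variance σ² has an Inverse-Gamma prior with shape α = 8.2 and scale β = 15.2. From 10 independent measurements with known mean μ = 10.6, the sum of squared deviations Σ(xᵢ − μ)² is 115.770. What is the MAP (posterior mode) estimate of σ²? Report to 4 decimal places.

5.1468

With known mean μ and an Inverse-Gamma(α, β) prior on σ², the Normal likelihood is conjugate: posterior is Inv-Gamma(α + n/2, β + Σ(xᵢ−μ)²/2).
Posterior: Inv-Gamma(8.2 + 10/2, 15.2 + 115.770/2) = Inv-Gamma(13.20, 73.0850).
Mode = β/(α+1) = 73.0850/14.20 = 5.1468.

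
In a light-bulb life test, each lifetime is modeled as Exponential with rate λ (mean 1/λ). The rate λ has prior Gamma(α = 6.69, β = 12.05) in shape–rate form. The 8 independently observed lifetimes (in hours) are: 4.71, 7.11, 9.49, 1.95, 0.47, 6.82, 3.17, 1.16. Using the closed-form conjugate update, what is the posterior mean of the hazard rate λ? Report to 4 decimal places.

With a Gamma(shape α, rate β) prior on the exponential rate λ, the posterior after n observations with total T = Σxᵢ is Gamma(α+n, β+T).
Sum of observations T = 34.88 hours; n = 8.
Posterior: Gamma(6.69+8, 12.05+34.88) = Gamma(14.69, 46.93).
Posterior mean of λ = α/β = 14.69/46.93 = 0.3130.

0.3130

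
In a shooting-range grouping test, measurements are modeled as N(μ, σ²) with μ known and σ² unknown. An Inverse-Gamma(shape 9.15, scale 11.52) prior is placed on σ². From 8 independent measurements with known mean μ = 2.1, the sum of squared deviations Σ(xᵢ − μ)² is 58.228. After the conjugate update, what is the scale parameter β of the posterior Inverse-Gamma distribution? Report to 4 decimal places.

40.6340

With known mean μ and an Inverse-Gamma(α, β) prior on σ², the Normal likelihood is conjugate: posterior is Inv-Gamma(α + n/2, β + Σ(xᵢ−μ)²/2).
Posterior: Inv-Gamma(9.15 + 8/2, 11.52 + 58.228/2) = Inv-Gamma(13.15, 40.6340).
Posterior β = 40.6340.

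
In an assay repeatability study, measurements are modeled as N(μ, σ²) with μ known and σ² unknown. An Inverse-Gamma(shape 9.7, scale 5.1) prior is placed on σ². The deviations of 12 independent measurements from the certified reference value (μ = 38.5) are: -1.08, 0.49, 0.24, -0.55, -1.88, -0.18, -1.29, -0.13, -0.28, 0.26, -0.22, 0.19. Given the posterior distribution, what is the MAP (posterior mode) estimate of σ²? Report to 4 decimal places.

0.5223

With known mean μ and an Inverse-Gamma(α, β) prior on σ², the Normal likelihood is conjugate: posterior is Inv-Gamma(α + n/2, β + Σ(xᵢ−μ)²/2).
Σ(xᵢ−μ)² = (-1.08)² + (0.49)² + (0.24)² + (-0.55)² + (-1.88)² + (-0.18)² + (-1.29)² + (-0.13)² + (-0.28)² + (0.26)² + (-0.22)² + (0.19)² = 7.2449.
Posterior: Inv-Gamma(9.7 + 12/2, 5.1 + 7.2449/2) = Inv-Gamma(15.70, 8.72245).
Mode = β/(α+1) = 8.72245/16.70 = 0.5223.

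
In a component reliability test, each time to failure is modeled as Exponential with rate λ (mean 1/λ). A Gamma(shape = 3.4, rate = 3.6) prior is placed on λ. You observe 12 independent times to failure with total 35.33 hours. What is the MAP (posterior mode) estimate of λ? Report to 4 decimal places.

0.3699

With a Gamma(shape α, rate β) prior on the exponential rate λ, the posterior after n observations with total T = Σxᵢ is Gamma(α+n, β+T).
Posterior: Gamma(3.4+12, 3.6+35.33) = Gamma(15.4, 38.93).
Mode = (α−1)/β = 0.3699.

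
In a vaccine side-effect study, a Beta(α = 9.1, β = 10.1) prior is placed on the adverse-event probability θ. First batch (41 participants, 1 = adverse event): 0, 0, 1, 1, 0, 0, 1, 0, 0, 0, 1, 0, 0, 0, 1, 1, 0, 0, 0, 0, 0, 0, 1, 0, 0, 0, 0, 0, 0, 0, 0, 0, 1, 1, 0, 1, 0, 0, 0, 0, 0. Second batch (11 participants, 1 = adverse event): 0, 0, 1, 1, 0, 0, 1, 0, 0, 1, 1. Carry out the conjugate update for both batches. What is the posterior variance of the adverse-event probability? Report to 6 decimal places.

0.003101

The Beta prior is conjugate to a Binomial/Bernoulli likelihood; the update adds successes to α and failures to β.
After batch 1: Beta(9.1+10, 10.1+31) = Beta(19.1, 41.1).
After batch 2: Beta(19.1+5, 41.1+6) = Beta(24.1, 47.1).
Var = αβ/((α+β)²(α+β+1)) = 24.1·47.1/(71.2²·72.2) = 0.003101.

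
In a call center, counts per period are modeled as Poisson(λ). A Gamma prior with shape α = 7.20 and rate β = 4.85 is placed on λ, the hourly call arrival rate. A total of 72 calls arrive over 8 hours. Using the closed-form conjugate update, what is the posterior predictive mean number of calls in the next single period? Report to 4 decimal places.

With a Gamma(shape α, rate β) prior, the Poisson likelihood is conjugate: the posterior is Gamma(α + ΣXᵢ, β + n).
Posterior: Gamma(α+S, β+n) = Gamma(7.20+72, 4.85+8) = Gamma(79.20, 12.85).
The predictive distribution for one future period is NegBinom with mean α/β = 6.1634.

6.1634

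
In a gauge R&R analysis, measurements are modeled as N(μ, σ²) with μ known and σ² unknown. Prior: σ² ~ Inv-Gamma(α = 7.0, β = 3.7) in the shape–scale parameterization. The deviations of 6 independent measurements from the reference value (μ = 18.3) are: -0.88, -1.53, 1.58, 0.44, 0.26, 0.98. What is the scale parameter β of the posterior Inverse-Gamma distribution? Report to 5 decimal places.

7.11665

With known mean μ and an Inverse-Gamma(α, β) prior on σ², the Normal likelihood is conjugate: posterior is Inv-Gamma(α + n/2, β + Σ(xᵢ−μ)²/2).
Σ(xᵢ−μ)² = (-0.88)² + (-1.53)² + (1.58)² + (0.44)² + (0.26)² + (0.98)² = 6.8333.
Posterior: Inv-Gamma(7.0 + 6/2, 3.7 + 6.8333/2) = Inv-Gamma(10.00, 7.11665).
Posterior β = 7.11665.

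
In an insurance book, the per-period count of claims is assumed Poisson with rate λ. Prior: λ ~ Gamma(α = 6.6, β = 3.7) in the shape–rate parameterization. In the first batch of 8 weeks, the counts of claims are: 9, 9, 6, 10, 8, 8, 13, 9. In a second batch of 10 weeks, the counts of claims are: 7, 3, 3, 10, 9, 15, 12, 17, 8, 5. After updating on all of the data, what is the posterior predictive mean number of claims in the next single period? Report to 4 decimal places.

With a Gamma(shape α, rate β) prior, the Poisson likelihood is conjugate: the posterior is Gamma(α + ΣXᵢ, β + n).
Batch 1: sum of counts S = 72 over n = 8 weeks.
After batch 1: Gamma(α+S, β+n) = Gamma(6.6+72, 3.7+8) = Gamma(78.6, 11.7).
Batch 2: sum of counts S = 89 over n = 10 weeks.
After batch 2: Gamma(α+S, β+n) = Gamma(78.6+89, 11.7+10) = Gamma(167.6, 21.7).
The predictive distribution for one future period is NegBinom with mean α/β = 7.7235.

7.7235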